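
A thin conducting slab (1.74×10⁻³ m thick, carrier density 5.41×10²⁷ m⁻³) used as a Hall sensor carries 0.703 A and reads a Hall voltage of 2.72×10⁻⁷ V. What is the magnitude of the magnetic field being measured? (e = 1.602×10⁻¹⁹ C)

B ≈ 0.583 T

From V_H = IB/(n e t), B = V_H n e t / I.
B = (2.72×10⁻⁷)(5.41×10²⁷)(1.602×10⁻¹⁹)(1.74×10⁻³)/0.703 ≈ 0.583 T.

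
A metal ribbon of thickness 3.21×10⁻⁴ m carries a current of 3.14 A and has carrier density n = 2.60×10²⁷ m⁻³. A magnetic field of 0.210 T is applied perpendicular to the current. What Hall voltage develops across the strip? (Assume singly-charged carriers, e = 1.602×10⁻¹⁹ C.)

V_H ≈ 4.93×10⁻⁶ V

V_H = IB/(n e t).
V_H = (3.14)(0.210)/((2.60×10²⁷)(1.602×10⁻¹⁹)(3.21×10⁻⁴)) ≈ 4.93×10⁻⁶ V.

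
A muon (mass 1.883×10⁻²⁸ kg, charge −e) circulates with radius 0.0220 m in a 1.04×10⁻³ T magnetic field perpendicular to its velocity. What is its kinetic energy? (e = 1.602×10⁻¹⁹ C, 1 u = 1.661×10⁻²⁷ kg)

v = |q|Br/m, then KE = ½mv² = (qBr)²/(2m).
v = (1.602×10⁻¹⁹)(1.04×10⁻³)(0.0220)/1.883×10⁻²⁸ ≈ 1.947×10⁴ m/s.
KE = ½(1.883×10⁻²⁸)(1.947×10⁴)² ≈ 3.57×10⁻²⁰ J.

KE ≈ 3.57×10⁻²⁰ J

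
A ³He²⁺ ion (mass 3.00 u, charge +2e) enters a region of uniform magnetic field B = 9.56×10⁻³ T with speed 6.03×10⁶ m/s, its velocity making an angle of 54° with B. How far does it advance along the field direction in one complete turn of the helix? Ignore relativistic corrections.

p ≈ 36.2 m

v∥ = v cosθ = 6.03×10⁶·cos54° ≈ 3.544×10⁶ m/s.
T = 2πm/(|q|B) = 2π(4.983×10⁻²⁷)/((3.204×10⁻¹⁹)(9.56×10⁻³)) ≈ 1.022×10⁻⁵ s.
pitch = v∥ T = (3.544×10⁶)(1.022×10⁻⁵) ≈ 36.2 m.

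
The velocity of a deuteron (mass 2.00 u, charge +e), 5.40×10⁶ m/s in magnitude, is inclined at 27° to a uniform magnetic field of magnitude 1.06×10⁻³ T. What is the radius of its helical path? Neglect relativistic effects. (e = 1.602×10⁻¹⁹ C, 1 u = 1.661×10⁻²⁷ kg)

v⊥ = v sinθ = 5.40×10⁶·sin27° ≈ 2.452×10⁶ m/s.
r = m v⊥/(|q|B) = (3.322×10⁻²⁷)(2.452×10⁶)/((1.602×10⁻¹⁹)(1.06×10⁻³)) ≈ 48.0 m.

r ≈ 48.0 m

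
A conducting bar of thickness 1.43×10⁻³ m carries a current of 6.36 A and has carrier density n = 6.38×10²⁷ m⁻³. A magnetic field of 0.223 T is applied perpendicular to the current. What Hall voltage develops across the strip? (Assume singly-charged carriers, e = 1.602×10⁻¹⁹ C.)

V_H ≈ 9.70×10⁻⁷ V

V_H = IB/(n e t).
V_H = (6.36)(0.223)/((6.38×10²⁷)(1.602×10⁻¹⁹)(1.43×10⁻³)) ≈ 9.70×10⁻⁷ V.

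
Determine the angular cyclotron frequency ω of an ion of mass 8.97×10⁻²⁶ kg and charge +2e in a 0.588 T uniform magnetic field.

ω = |q|B/m.
ω = (3.204×10⁻¹⁹)(0.588)/8.97×10⁻²⁶ ≈ 2.10×10⁶ rad/s.

ω ≈ 2.10×10⁶ rad/s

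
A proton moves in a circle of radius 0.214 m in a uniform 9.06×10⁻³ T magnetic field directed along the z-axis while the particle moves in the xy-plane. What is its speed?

From |q|vB = mv²/r, v = |q|Br/m.
v = (1.602×10⁻¹⁹)(9.06×10⁻³)(0.214)/1.673×10⁻²⁷ ≈ 1.86×10⁵ m/s.

v ≈ 1.86×10⁵ m/s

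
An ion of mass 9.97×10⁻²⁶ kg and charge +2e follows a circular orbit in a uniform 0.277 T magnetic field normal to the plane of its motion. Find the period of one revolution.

T ≈ 7.06×10⁻⁶ s

The cyclotron period depends only on m, q, B: T = 2πm/(|q|B).
T = 2π(9.97×10⁻²⁶)/((3.204×10⁻¹⁹)(0.277)) ≈ 7.06×10⁻⁶ s.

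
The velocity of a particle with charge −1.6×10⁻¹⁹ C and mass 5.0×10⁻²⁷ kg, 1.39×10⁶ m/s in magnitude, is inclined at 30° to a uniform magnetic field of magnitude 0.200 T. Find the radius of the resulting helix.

v⊥ = v sinθ = 1.39×10⁶·sin30° ≈ 6.950×10⁵ m/s.
r = m v⊥/(|q|B) = (5.0×10⁻²⁷)(6.950×10⁵)/((1.6×10⁻¹⁹)(0.200)) ≈ 0.109 m.

r ≈ 0.109 m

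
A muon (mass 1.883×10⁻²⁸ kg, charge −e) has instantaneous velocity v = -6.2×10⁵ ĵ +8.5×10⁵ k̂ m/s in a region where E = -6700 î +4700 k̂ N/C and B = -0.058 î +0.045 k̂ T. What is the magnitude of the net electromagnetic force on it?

|F| ≈ 1.09×10⁻¹⁴ N

v×B = (-2.79×10⁴, -4.93×10⁴, -3.60×10⁴) N/C.
E + v×B = (-3.46×10⁴, -4.93×10⁴, -3.13×10⁴) N/C.
F = q(E + v×B) = (−1.602×10⁻¹⁹ C)·(-3.46×10⁴, -4.93×10⁴, -3.13×10⁴) = (5.54×10⁻¹⁵, 7.90×10⁻¹⁵, 5.01×10⁻¹⁵) N.
|F| = 1.09×10⁻¹⁴ N.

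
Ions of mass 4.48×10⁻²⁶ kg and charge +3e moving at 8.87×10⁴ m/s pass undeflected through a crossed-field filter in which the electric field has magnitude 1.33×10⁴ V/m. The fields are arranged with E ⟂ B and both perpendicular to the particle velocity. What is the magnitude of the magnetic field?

B = 0.150 T

Balance of forces in the selector: qE = qvB ⇒ B = E/v.
B = 1.33×10⁴/8.87×10⁴ = 0.150 T.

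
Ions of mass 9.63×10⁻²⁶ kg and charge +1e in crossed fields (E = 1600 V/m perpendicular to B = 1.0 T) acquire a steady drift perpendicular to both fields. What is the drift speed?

In crossed fields the guiding centre drifts at v_d = |E×B|/B² = E/B, independent of charge and mass.
v_d = 1600/1.0 = 1600 m/s.

v_d ≈ 1600 m/s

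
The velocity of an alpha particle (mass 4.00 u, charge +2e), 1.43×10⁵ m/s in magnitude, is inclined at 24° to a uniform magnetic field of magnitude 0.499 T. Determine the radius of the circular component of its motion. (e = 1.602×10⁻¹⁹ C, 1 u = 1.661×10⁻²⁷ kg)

v⊥ = v sinθ = 1.43×10⁵·sin24° ≈ 5.816×10⁴ m/s.
r = m v⊥/(|q|B) = (6.644×10⁻²⁷)(5.816×10⁴)/((3.204×10⁻¹⁹)(0.499)) ≈ 2.42×10⁻³ m.

r ≈ 2.42×10⁻³ m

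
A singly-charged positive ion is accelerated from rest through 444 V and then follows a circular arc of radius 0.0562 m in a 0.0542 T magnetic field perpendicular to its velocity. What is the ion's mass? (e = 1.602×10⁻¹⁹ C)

Combine |q|V = ½mv² and r = mv/(|q|B): eliminate v to get m = qB²r²/(2V).
m = (1.602×10⁻¹⁹)(0.0542)²(0.0562)²/(2·444) ≈ 1.67×10⁻²⁷ kg.

m ≈ 1.67×10⁻²⁷ kg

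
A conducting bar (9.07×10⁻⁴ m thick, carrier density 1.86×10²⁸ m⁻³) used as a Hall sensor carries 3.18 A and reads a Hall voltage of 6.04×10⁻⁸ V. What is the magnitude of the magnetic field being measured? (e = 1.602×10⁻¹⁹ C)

B ≈ 0.0513 T

From V_H = IB/(n e t), B = V_H n e t / I.
B = (6.04×10⁻⁸)(1.86×10²⁸)(1.602×10⁻¹⁹)(9.07×10⁻⁴)/3.18 ≈ 0.0513 T.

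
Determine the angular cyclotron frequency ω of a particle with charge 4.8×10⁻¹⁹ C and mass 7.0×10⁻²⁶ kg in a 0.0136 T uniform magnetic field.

ω = |q|B/m.
ω = (4.8×10⁻¹⁹)(0.0136)/7.0×10⁻²⁶ ≈ 9.33×10⁴ rad/s.

ω ≈ 9.33×10⁴ rad/s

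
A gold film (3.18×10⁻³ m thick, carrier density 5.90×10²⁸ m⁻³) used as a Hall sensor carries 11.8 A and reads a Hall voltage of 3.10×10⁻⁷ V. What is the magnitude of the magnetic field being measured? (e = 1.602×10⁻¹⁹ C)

B ≈ 0.790 T

From V_H = IB/(n e t), B = V_H n e t / I.
B = (3.10×10⁻⁷)(5.90×10²⁸)(1.602×10⁻¹⁹)(3.18×10⁻³)/11.8 ≈ 0.790 T.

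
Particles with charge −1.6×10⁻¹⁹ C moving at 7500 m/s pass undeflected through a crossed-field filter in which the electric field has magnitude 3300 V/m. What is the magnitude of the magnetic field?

Balance of forces in the selector: qE = qvB ⇒ B = E/v.
B = 3300/7500 = 0.44 T.

B = 0.44 T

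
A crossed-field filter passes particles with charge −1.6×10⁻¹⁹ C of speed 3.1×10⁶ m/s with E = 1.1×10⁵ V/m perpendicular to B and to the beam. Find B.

Balance of forces in the selector: qE = qvB ⇒ B = E/v.
B = 1.1×10⁵/3.1×10⁶ = 0.035 T.

B = 0.035 T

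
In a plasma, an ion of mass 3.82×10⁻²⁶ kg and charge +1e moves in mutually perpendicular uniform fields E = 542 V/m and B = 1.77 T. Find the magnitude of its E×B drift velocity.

The steady drift has the magnetic force balancing the electric force, so v_d = E/B.
v_d = 542/1.77 = 306 m/s.

v_d ≈ 306 m/s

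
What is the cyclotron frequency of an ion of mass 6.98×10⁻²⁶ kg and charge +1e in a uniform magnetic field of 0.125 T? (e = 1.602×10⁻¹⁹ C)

f ≈ 4.57×10⁴ Hz

f = |q|B/(2πm).
f = (1.602×10⁻¹⁹)(0.125)/(2π·6.98×10⁻²⁶) ≈ 4.57×10⁴ Hz.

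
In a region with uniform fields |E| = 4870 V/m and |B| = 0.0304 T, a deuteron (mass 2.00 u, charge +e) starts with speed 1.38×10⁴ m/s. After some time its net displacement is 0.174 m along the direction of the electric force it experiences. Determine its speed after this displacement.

v_f ≈ 2.86×10⁵ m/s

B does no work; ΔKE = |q|E d.
½mv_f² = ½mv₀² + |q|Ed = ½(3.322×10⁻²⁷)(1.38×10⁴)² + (1.602×10⁻¹⁹)(4870)(0.174) ≈ 3.163×10⁻¹⁹ J + 1.358×10⁻¹⁶ J ≈ 1.361×10⁻¹⁶ J.
v_f = √(2·1.361×10⁻¹⁶/3.322×10⁻²⁷) ≈ 2.86×10⁵ m/s.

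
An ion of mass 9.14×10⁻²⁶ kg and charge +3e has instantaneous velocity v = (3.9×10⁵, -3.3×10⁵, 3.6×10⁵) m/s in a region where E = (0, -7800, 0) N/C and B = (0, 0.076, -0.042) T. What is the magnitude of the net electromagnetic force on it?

v×B = (-1.35×10⁴, 1.64×10⁴, 2.96×10⁴) N/C.
E + v×B = (-1.35×10⁴, 8580, 2.96×10⁴) N/C.
F = q(E + v×B) = (4.806×10⁻¹⁹ C)·(-1.35×10⁴, 8580, 2.96×10⁴) = (-6.49×10⁻¹⁵, 4.12×10⁻¹⁵, 1.42×10⁻¹⁴) N.
|F| = 1.62×10⁻¹⁴ N.

|F| ≈ 1.62×10⁻¹⁴ N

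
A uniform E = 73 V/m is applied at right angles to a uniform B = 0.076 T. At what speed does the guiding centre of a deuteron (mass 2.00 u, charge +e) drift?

In crossed fields the guiding centre drifts at v_d = |E×B|/B² = E/B, independent of charge and mass.
v_d = 73/0.076 = 960 m/s.

v_d ≈ 960 m/s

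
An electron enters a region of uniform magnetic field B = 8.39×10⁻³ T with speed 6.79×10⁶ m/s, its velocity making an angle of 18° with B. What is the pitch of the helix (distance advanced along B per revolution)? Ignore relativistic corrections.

p ≈ 0.0275 m

v∥ = v cosθ = 6.79×10⁶·cos18° ≈ 6.458×10⁶ m/s.
T = 2πm/(|q|B) = 2π(9.109×10⁻³¹)/((1.602×10⁻¹⁹)(8.39×10⁻³)) ≈ 4.258×10⁻⁹ s.
pitch = v∥ T = (6.458×10⁶)(4.258×10⁻⁹) ≈ 0.0275 m.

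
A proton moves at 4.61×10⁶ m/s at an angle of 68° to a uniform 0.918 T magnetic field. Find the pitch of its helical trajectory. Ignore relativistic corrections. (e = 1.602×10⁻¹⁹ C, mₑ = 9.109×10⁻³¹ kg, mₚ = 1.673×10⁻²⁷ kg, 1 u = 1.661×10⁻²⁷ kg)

p ≈ 0.123 m

v∥ = v cosθ = 4.61×10⁶·cos68° ≈ 1.727×10⁶ m/s.
T = 2πm/(|q|B) = 2π(1.673×10⁻²⁷)/((1.602×10⁻¹⁹)(0.918)) ≈ 7.148×10⁻⁸ s.
pitch = v∥ T = (1.727×10⁶)(7.148×10⁻⁸) ≈ 0.123 m.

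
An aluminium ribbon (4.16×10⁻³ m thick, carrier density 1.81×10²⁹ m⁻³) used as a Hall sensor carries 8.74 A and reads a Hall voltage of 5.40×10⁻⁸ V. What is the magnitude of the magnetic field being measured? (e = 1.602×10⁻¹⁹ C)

From V_H = IB/(n e t), B = V_H n e t / I.
B = (5.40×10⁻⁸)(1.81×10²⁹)(1.602×10⁻¹⁹)(4.16×10⁻³)/8.74 ≈ 0.745 T.

B ≈ 0.745 T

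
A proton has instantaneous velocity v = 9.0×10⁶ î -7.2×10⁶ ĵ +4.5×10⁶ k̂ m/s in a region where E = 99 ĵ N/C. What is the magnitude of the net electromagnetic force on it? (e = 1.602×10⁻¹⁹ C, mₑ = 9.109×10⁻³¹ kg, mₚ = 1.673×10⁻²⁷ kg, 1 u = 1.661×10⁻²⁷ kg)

|F| ≈ 1.59×10⁻¹⁷ N

Only an electric field acts, so F = qE = (1.602×10⁻¹⁹ C)·(0, 99.0, 0) = (0, 1.59×10⁻¹⁷, 0) N.
|F| = 1.59×10⁻¹⁷ N.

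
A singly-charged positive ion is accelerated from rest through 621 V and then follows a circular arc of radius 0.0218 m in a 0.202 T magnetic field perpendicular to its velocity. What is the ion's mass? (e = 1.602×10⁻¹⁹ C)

Combine |q|V = ½mv² and r = mv/(|q|B): eliminate v to get m = qB²r²/(2V).
m = (1.602×10⁻¹⁹)(0.202)²(0.0218)²/(2·621) ≈ 2.50×10⁻²⁷ kg.

m ≈ 2.50×10⁻²⁷ kg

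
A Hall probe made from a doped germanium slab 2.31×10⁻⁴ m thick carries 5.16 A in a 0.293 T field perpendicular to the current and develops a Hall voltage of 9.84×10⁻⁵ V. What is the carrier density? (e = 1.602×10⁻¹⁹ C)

From V_H = IB/(n e t), n = IB/(V_H e t).
n = (5.16)(0.293)/((9.84×10⁻⁵)(1.602×10⁻¹⁹)(2.31×10⁻⁴)) ≈ 4.15×10²⁶ m⁻³.

n ≈ 4.15×10²⁶ m⁻³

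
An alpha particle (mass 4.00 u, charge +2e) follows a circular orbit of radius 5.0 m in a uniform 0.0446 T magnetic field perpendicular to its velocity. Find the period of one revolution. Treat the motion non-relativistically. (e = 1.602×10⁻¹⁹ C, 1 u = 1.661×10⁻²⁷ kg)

The cyclotron period depends only on m, q, B: T = 2πm/(|q|B).
T = 2π(6.644×10⁻²⁷)/((3.204×10⁻¹⁹)(0.0446)) ≈ 2.92×10⁻⁶ s.

T ≈ 2.92×10⁻⁶ s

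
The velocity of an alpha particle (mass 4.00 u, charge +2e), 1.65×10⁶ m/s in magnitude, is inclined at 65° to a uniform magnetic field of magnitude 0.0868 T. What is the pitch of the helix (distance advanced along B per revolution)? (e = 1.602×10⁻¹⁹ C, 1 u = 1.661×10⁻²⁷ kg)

p ≈ 1.05 m

v∥ = v cosθ = 1.65×10⁶·cos65° ≈ 6.973×10⁵ m/s.
T = 2πm/(|q|B) = 2π(6.644×10⁻²⁷)/((3.204×10⁻¹⁹)(0.0868)) ≈ 1.501×10⁻⁶ s.
pitch = v∥ T = (6.973×10⁵)(1.501×10⁻⁶) ≈ 1.05 m.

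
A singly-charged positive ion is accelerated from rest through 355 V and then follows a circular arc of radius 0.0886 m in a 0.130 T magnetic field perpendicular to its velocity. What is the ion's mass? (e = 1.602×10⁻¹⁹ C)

Combine |q|V = ½mv² and r = mv/(|q|B): eliminate v to get m = qB²r²/(2V).
m = (1.602×10⁻¹⁹)(0.130)²(0.0886)²/(2·355) ≈ 2.99×10⁻²⁶ kg.

m ≈ 2.99×10⁻²⁶ kg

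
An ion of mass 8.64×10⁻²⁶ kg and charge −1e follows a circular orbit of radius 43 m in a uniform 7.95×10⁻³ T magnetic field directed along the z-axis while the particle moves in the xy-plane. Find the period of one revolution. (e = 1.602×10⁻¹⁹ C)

T ≈ 4.26×10⁻⁴ s

The cyclotron period depends only on m, q, B: T = 2πm/(|q|B).
T = 2π(8.64×10⁻²⁶)/((1.602×10⁻¹⁹)(7.95×10⁻³)) ≈ 4.26×10⁻⁴ s.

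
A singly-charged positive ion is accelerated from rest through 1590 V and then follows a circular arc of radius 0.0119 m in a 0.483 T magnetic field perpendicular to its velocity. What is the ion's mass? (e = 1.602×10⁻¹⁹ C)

Combine |q|V = ½mv² and r = mv/(|q|B): eliminate v to get m = qB²r²/(2V).
m = (1.602×10⁻¹⁹)(0.483)²(0.0119)²/(2·1590) ≈ 1.66×10⁻²⁷ kg.

m ≈ 1.66×10⁻²⁷ kg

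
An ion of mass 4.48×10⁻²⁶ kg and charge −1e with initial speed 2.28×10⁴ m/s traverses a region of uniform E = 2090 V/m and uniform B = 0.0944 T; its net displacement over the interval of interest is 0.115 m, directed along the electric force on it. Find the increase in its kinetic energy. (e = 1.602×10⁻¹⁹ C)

The magnetic force is always ⟂ v and does no work; only the electric force changes KE.
ΔKE = F_E · d = |q|E d = (1.602×10⁻¹⁹)(2090)(0.115) ≈ 3.85×10⁻¹⁷ J.

ΔKE ≈ 3.85×10⁻¹⁷ J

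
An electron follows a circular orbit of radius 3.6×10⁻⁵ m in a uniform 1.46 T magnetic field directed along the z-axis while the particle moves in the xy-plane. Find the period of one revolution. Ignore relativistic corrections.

The cyclotron period depends only on m, q, B: T = 2πm/(|q|B).
T = 2π(9.109×10⁻³¹)/((1.602×10⁻¹⁹)(1.46)) ≈ 2.45×10⁻¹¹ s.

T ≈ 2.45×10⁻¹¹ s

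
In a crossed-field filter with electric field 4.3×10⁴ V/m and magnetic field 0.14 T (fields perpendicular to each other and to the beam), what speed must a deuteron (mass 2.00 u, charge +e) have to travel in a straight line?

For undeflected motion the electric and magnetic forces balance: qE = qvB.
v = E/B = 4.3×10⁴/0.14 = 3.1×10⁵ m/s.

v = 3.1×10⁵ m/s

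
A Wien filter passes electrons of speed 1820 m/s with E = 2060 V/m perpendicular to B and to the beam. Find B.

B = 1.13 T

Balance of forces in the selector: qE = qvB ⇒ B = E/v.
B = 2060/1820 = 1.13 T.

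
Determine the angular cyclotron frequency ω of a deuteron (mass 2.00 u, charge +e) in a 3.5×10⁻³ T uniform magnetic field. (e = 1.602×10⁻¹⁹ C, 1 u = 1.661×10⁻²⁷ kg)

ω ≈ 1.7×10⁵ rad/s

ω = |q|B/m.
ω = (1.602×10⁻¹⁹)(3.5×10⁻³)/3.322×10⁻²⁷ ≈ 1.7×10⁵ rad/s.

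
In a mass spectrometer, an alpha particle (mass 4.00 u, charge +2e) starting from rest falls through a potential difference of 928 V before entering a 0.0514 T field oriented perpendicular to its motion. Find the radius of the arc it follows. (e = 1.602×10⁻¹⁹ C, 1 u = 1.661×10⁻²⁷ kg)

r ≈ 0.121 m

Acceleration: |q|V = ½mv² ⇒ v = √(2|q|V/m) = √(2·3.204×10⁻¹⁹·928/6.644×10⁻²⁷) ≈ 2.992×10⁵ m/s.
In the field: r = mv/(|q|B) = (6.644×10⁻²⁷)(2.992×10⁵)/((3.204×10⁻¹⁹)(0.0514)) ≈ 0.121 m.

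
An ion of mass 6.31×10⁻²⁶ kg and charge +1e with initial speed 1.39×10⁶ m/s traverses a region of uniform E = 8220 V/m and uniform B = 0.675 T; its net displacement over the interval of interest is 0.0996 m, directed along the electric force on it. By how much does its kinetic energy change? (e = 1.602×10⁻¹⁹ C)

The magnetic force is always ⟂ v and does no work; only the electric force changes KE.
ΔKE = F_E · d = |q|E d = (1.602×10⁻¹⁹)(8220)(0.0996) ≈ 1.31×10⁻¹⁶ J.

ΔKE ≈ 1.31×10⁻¹⁶ J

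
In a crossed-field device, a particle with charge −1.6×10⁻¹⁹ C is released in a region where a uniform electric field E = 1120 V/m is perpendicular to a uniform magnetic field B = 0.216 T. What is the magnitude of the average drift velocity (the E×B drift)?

In crossed fields the guiding centre drifts at v_d = |E×B|/B² = E/B, independent of charge and mass.
v_d = 1120/0.216 = 5190 m/s.

v_d ≈ 5190 m/s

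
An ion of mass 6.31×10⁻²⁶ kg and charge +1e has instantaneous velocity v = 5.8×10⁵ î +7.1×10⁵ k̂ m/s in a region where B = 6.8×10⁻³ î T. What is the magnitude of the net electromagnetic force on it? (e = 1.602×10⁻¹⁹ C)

|F| ≈ 7.73×10⁻¹⁶ N

v×B = (0, 4830, 0) N/C.
F = q v×B = (1.602×10⁻¹⁹ C)·(0, 4830, 0) = (0, 7.73×10⁻¹⁶, 0) N.
|F| = 7.73×10⁻¹⁶ N.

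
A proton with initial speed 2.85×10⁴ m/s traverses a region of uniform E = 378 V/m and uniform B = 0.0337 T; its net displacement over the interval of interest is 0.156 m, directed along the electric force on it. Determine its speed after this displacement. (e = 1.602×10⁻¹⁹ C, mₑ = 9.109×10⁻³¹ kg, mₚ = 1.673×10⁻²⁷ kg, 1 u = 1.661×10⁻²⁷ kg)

v_f ≈ 1.10×10⁵ m/s

B does no work; ΔKE = |q|E d.
½mv_f² = ½mv₀² + |q|Ed = ½(1.673×10⁻²⁷)(2.85×10⁴)² + (1.602×10⁻¹⁹)(378)(0.156) ≈ 6.794×10⁻¹⁹ J + 9.447×10⁻¹⁸ J ≈ 1.013×10⁻¹⁷ J.
v_f = √(2·1.013×10⁻¹⁷/1.673×10⁻²⁷) ≈ 1.10×10⁵ m/s.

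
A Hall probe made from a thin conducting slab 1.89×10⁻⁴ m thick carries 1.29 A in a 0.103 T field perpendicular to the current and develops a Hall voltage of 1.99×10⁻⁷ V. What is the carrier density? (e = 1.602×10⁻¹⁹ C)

From V_H = IB/(n e t), n = IB/(V_H e t).
n = (1.29)(0.103)/((1.99×10⁻⁷)(1.602×10⁻¹⁹)(1.89×10⁻⁴)) ≈ 2.21×10²⁸ m⁻³.

n ≈ 2.21×10²⁸ m⁻³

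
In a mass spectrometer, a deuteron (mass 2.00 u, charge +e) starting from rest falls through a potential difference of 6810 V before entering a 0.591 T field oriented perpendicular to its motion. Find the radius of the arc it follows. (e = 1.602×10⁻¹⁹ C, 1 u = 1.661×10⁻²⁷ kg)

r ≈ 0.0284 m

Acceleration: |q|V = ½mv² ⇒ v = √(2|q|V/m) = √(2·1.602×10⁻¹⁹·6810/3.322×10⁻²⁷) ≈ 8.104×10⁵ m/s.
In the field: r = mv/(|q|B) = (3.322×10⁻²⁷)(8.104×10⁵)/((1.602×10⁻¹⁹)(0.591)) ≈ 0.0284 m.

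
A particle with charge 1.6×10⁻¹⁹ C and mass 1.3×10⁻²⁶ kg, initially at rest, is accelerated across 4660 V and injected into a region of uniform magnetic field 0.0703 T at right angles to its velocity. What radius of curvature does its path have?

Acceleration: |q|V = ½mv² ⇒ v = √(2|q|V/m) = √(2·1.6×10⁻¹⁹·4660/1.3×10⁻²⁶) ≈ 3.387×10⁵ m/s.
In the field: r = mv/(|q|B) = (1.3×10⁻²⁶)(3.387×10⁵)/((1.6×10⁻¹⁹)(0.0703)) ≈ 0.391 m.

r ≈ 0.391 m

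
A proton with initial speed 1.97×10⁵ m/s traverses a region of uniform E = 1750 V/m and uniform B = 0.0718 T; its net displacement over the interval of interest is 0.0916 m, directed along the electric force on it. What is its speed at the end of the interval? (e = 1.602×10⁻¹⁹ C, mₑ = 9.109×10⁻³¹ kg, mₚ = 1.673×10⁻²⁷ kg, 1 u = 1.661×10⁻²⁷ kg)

v_f ≈ 2.64×10⁵ m/s

B does no work; ΔKE = |q|E d.
½mv_f² = ½mv₀² + |q|Ed = ½(1.673×10⁻²⁷)(1.97×10⁵)² + (1.602×10⁻¹⁹)(1750)(0.0916) ≈ 3.246×10⁻¹⁷ J + 2.568×10⁻¹⁷ J ≈ 5.814×10⁻¹⁷ J.
v_f = √(2·5.814×10⁻¹⁷/1.673×10⁻²⁷) ≈ 2.64×10⁵ m/s.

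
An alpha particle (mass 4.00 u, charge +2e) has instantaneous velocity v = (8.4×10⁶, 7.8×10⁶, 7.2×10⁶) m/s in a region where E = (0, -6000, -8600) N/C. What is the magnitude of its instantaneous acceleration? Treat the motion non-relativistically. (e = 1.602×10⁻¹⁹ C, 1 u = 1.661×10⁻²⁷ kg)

Only an electric field acts, so F = qE = (3.204×10⁻¹⁹ C)·(0, -6000, -8600) = (0, -1.92×10⁻¹⁵, -2.76×10⁻¹⁵) N.
|a| = |F|/m = 3.360×10⁻¹⁵/6.644×10⁻²⁷ ≈ 5.06×10¹¹ m/s².

|a| ≈ 5.06×10¹¹ m/s²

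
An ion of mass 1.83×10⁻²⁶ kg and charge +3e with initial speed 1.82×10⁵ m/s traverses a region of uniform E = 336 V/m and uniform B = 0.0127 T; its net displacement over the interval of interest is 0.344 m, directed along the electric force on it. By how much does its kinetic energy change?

The magnetic force is always ⟂ v and does no work; only the electric force changes KE.
ΔKE = F_E · d = |q|E d = (4.806×10⁻¹⁹)(336)(0.344) ≈ 5.55×10⁻¹⁷ J.

ΔKE ≈ 5.55×10⁻¹⁷ J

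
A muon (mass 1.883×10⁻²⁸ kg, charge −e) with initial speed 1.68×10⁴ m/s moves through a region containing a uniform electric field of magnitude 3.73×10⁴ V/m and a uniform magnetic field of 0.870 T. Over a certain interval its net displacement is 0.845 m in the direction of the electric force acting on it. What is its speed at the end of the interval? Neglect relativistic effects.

B does no work; ΔKE = |q|E d.
½mv_f² = ½mv₀² + |q|Ed = ½(1.883×10⁻²⁸)(1.68×10⁴)² + (1.602×10⁻¹⁹)(3.73×10⁴)(0.845) ≈ 2.657×10⁻²⁰ J + 5.049×10⁻¹⁵ J ≈ 5.049×10⁻¹⁵ J.
v_f = √(2·5.049×10⁻¹⁵/1.883×10⁻²⁸) ≈ 7.32×10⁶ m/s.

v_f ≈ 7.32×10⁶ m/s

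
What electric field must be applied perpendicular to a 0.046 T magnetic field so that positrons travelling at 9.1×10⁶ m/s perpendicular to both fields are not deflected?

E = 4.2×10⁵ V/m

For straight-line motion qE = qvB, so E = vB.
E = 9.1×10⁶ × 0.046 = 4.2×10⁵ V/m.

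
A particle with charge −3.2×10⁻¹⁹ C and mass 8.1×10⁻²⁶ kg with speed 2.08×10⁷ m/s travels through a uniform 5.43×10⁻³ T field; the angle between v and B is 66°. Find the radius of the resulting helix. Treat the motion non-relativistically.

v⊥ = v sinθ = 2.08×10⁷·sin66° ≈ 1.900×10⁷ m/s.
r = m v⊥/(|q|B) = (8.1×10⁻²⁶)(1.900×10⁷)/((3.2×10⁻¹⁹)(5.43×10⁻³)) ≈ 886 m.

r ≈ 886 m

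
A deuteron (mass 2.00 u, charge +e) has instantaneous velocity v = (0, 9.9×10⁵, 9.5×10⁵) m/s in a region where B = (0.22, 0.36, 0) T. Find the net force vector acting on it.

F ≈ (-5.48×10⁻¹⁴, 3.35×10⁻¹⁴, -3.49×10⁻¹⁴) N

v×B = (-3.42×10⁵, 2.09×10⁵, -2.18×10⁵) N/C.
F = q v×B = (1.602×10⁻¹⁹ C)·(-3.42×10⁵, 2.09×10⁵, -2.18×10⁵) = (-5.48×10⁻¹⁴, 3.35×10⁻¹⁴, -3.49×10⁻¹⁴) N.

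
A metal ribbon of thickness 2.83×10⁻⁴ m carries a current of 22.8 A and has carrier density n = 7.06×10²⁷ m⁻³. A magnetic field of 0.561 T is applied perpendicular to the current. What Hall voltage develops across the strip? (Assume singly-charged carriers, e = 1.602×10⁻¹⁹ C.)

V_H ≈ 4.00×10⁻⁵ V

V_H = IB/(n e t).
V_H = (22.8)(0.561)/((7.06×10²⁷)(1.602×10⁻¹⁹)(2.83×10⁻⁴)) ≈ 4.00×10⁻⁵ V.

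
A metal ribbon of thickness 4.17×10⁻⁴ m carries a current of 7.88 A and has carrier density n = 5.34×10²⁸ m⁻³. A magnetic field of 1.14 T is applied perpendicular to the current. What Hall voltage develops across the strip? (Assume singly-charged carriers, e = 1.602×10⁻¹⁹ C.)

V_H ≈ 2.52×10⁻⁶ V

V_H = IB/(n e t).
V_H = (7.88)(1.14)/((5.34×10²⁸)(1.602×10⁻¹⁹)(4.17×10⁻⁴)) ≈ 2.52×10⁻⁶ V.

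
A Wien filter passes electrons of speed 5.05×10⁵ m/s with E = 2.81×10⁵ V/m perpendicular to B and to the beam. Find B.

Balance of forces in the selector: qE = qvB ⇒ B = E/v.
B = 2.81×10⁵/5.05×10⁵ = 0.556 T.

B = 0.556 T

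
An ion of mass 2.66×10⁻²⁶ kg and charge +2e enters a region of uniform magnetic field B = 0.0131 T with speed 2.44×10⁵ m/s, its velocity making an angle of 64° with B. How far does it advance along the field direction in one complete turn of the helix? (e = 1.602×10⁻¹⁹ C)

p ≈ 4.26 m

v∥ = v cosθ = 2.44×10⁵·cos64° ≈ 1.070×10⁵ m/s.
T = 2πm/(|q|B) = 2π(2.66×10⁻²⁶)/((3.204×10⁻¹⁹)(0.0131)) ≈ 3.982×10⁻⁵ s.
pitch = v∥ T = (1.070×10⁵)(3.982×10⁻⁵) ≈ 4.26 m.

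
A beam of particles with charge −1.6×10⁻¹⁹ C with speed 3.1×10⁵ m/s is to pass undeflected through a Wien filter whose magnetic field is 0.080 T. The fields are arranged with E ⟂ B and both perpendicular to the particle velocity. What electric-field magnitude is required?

E = 2.5×10⁴ V/m

For straight-line motion qE = qvB, so E = vB.
E = 3.1×10⁵ × 0.080 = 2.5×10⁴ V/m.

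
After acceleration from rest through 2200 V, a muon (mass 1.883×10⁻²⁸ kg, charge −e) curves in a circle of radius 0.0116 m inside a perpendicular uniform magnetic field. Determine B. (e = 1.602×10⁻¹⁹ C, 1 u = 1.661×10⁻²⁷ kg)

B ≈ 0.196 T

v = √(2|q|V/m) = √(2·1.602×10⁻¹⁹·2200/1.883×10⁻²⁸) ≈ 1.935×10⁶ m/s.
B = mv/(|q|r) = (1.883×10⁻²⁸)(1.935×10⁶)/((1.602×10⁻¹⁹)(0.0116)) ≈ 0.196 T.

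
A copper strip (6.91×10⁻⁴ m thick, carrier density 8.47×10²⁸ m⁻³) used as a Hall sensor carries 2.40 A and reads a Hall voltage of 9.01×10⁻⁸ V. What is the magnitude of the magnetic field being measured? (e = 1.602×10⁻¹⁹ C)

B ≈ 0.352 T

From V_H = IB/(n e t), B = V_H n e t / I.
B = (9.01×10⁻⁸)(8.47×10²⁸)(1.602×10⁻¹⁹)(6.91×10⁻⁴)/2.40 ≈ 0.352 T.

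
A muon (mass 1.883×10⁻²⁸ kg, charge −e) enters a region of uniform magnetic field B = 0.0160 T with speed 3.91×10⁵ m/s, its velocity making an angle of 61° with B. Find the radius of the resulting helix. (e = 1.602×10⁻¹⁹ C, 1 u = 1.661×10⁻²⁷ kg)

v⊥ = v sinθ = 3.91×10⁵·sin61° ≈ 3.420×10⁵ m/s.
r = m v⊥/(|q|B) = (1.883×10⁻²⁸)(3.420×10⁵)/((1.602×10⁻¹⁹)(0.0160)) ≈ 0.0251 m.

r ≈ 0.0251 m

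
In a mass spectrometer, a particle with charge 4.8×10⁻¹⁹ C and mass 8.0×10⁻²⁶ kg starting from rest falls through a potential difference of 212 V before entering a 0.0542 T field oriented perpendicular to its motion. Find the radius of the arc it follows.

r ≈ 0.155 m

Acceleration: |q|V = ½mv² ⇒ v = √(2|q|V/m) = √(2·4.8×10⁻¹⁹·212/8.0×10⁻²⁶) ≈ 5.044×10⁴ m/s.
In the field: r = mv/(|q|B) = (8.0×10⁻²⁶)(5.044×10⁴)/((4.8×10⁻¹⁹)(0.0542)) ≈ 0.155 m.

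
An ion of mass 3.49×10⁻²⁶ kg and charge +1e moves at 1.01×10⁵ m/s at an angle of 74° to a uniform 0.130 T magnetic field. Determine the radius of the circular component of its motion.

v⊥ = v sinθ = 1.01×10⁵·sin74° ≈ 9.709×10⁴ m/s.
r = m v⊥/(|q|B) = (3.49×10⁻²⁶)(9.709×10⁴)/((1.602×10⁻¹⁹)(0.130)) ≈ 0.163 m.

r ≈ 0.163 m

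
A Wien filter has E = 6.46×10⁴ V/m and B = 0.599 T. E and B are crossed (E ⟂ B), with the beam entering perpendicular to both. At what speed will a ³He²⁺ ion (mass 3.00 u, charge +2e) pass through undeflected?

For undeflected motion the electric and magnetic forces balance: qE = qvB.
v = E/B = 6.46×10⁴/0.599 = 1.08×10⁵ m/s.

v = 1.08×10⁵ m/s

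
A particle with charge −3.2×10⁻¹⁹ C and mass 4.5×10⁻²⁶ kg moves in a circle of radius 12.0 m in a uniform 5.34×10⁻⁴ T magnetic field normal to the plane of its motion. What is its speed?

v ≈ 4.56×10⁴ m/s

From |q|vB = mv²/r, v = |q|Br/m.
v = (3.2×10⁻¹⁹)(5.34×10⁻⁴)(12.0)/4.5×10⁻²⁶ ≈ 4.56×10⁴ m/s.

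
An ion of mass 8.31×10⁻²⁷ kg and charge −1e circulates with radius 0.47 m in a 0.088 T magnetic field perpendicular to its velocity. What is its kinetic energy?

KE ≈ 1.6×10⁴ eV

v = |q|Br/m, then KE = ½mv² = (qBr)²/(2m).
v = (1.602×10⁻¹⁹)(0.088)(0.47)/8.31×10⁻²⁷ ≈ 7.973×10⁵ m/s.
KE = ½(8.31×10⁻²⁷)(7.973×10⁵)² ≈ 2.6×10⁻¹⁵ J = 1.6×10⁴ eV.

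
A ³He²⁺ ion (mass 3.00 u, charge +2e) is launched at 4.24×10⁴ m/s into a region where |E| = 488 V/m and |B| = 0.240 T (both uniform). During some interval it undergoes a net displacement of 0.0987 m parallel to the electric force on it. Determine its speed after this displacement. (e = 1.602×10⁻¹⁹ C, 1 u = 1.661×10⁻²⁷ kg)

v_f ≈ 8.94×10⁴ m/s

B does no work; ΔKE = |q|E d.
½mv_f² = ½mv₀² + |q|Ed = ½(4.983×10⁻²⁷)(4.24×10⁴)² + (3.204×10⁻¹⁹)(488)(0.0987) ≈ 4.479×10⁻¹⁸ J + 1.543×10⁻¹⁷ J ≈ 1.991×10⁻¹⁷ J.
v_f = √(2·1.991×10⁻¹⁷/4.983×10⁻²⁷) ≈ 8.94×10⁴ m/s.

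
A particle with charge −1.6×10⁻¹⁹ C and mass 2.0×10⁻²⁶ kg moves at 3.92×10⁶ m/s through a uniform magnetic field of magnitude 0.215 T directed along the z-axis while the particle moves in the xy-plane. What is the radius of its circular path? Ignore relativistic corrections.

r ≈ 2.28 m

The magnetic force provides the centripetal force: |q|vB = mv²/r.
r = mv/(|q|B) = (2.0×10⁻²⁶)(3.92×10⁶)/((1.6×10⁻¹⁹)(0.215)) ≈ 2.28 m.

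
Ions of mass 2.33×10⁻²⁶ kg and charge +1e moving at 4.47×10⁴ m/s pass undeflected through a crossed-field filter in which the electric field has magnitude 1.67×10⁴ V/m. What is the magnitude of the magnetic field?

Balance of forces in the selector: qE = qvB ⇒ B = E/v.
B = 1.67×10⁴/4.47×10⁴ = 0.374 T.

B = 0.374 T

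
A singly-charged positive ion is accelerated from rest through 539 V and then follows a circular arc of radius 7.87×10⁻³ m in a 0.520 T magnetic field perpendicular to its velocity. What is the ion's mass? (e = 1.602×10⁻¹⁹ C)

m ≈ 2.49×10⁻²⁷ kg

Combine |q|V = ½mv² and r = mv/(|q|B): eliminate v to get m = qB²r²/(2V).
m = (1.602×10⁻¹⁹)(0.520)²(7.87×10⁻³)²/(2·539) ≈ 2.49×10⁻²⁷ kg.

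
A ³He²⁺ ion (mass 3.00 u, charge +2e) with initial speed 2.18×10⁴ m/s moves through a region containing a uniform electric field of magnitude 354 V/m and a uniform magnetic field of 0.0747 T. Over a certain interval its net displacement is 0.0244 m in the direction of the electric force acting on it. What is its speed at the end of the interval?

v_f ≈ 3.98×10⁴ m/s

B does no work; ΔKE = |q|E d.
½mv_f² = ½mv₀² + |q|Ed = ½(4.983×10⁻²⁷)(2.18×10⁴)² + (3.204×10⁻¹⁹)(354)(0.0244) ≈ 1.184×10⁻¹⁸ J + 2.767×10⁻¹⁸ J ≈ 3.952×10⁻¹⁸ J.
v_f = √(2·3.952×10⁻¹⁸/4.983×10⁻²⁷) ≈ 3.98×10⁴ m/s.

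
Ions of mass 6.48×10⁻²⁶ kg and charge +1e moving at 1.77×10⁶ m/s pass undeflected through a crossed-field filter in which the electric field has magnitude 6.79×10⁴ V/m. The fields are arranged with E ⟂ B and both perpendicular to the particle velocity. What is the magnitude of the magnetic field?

Balance of forces in the selector: qE = qvB ⇒ B = E/v.
B = 6.79×10⁴/1.77×10⁶ = 0.0384 T.

B = 0.0384 T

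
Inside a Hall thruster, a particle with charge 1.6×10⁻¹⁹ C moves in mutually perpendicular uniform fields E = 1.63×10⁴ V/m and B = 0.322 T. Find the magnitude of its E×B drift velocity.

The steady drift has the magnetic force balancing the electric force, so v_d = E/B.
v_d = 1.63×10⁴/0.322 = 5.06×10⁴ m/s.

v_d ≈ 5.06×10⁴ m/s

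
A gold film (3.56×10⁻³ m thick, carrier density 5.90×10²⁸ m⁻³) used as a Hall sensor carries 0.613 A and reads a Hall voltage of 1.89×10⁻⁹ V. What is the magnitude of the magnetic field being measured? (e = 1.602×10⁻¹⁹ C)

From V_H = IB/(n e t), B = V_H n e t / I.
B = (1.89×10⁻⁹)(5.90×10²⁸)(1.602×10⁻¹⁹)(3.56×10⁻³)/0.613 ≈ 0.104 T.

B ≈ 0.104 T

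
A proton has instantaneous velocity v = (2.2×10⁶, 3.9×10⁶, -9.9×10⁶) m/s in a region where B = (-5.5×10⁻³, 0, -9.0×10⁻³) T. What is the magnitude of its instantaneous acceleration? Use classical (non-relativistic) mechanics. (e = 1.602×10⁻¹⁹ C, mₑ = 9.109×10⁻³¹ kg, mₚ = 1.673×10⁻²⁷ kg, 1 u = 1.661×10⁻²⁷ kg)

v×B = (-3.51×10⁴, 7.42×10⁴, 2.14×10⁴) N/C.
F = q v×B = (1.602×10⁻¹⁹ C)·(-3.51×10⁴, 7.42×10⁴, 2.14×10⁴) = (-5.62×10⁻¹⁵, 1.19×10⁻¹⁴, 3.44×10⁻¹⁵) N.
|a| = |F|/m = 1.360×10⁻¹⁴/1.673×10⁻²⁷ ≈ 8.13×10¹² m/s².

|a| ≈ 8.13×10¹² m/s²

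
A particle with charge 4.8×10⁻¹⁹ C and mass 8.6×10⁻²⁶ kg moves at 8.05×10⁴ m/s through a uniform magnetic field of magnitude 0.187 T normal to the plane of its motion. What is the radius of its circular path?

The magnetic force provides the centripetal force: |q|vB = mv²/r.
r = mv/(|q|B) = (8.6×10⁻²⁶)(8.05×10⁴)/((4.8×10⁻¹⁹)(0.187)) ≈ 0.0771 m.

r ≈ 0.0771 m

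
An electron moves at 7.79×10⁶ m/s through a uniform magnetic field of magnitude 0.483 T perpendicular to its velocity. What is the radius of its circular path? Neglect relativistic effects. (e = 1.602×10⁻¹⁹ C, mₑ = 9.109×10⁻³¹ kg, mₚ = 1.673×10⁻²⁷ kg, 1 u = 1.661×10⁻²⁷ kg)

r ≈ 9.17×10⁻⁵ m

The magnetic force provides the centripetal force: |q|vB = mv²/r.
r = mv/(|q|B) = (9.109×10⁻³¹)(7.79×10⁶)/((1.602×10⁻¹⁹)(0.483)) ≈ 9.17×10⁻⁵ m.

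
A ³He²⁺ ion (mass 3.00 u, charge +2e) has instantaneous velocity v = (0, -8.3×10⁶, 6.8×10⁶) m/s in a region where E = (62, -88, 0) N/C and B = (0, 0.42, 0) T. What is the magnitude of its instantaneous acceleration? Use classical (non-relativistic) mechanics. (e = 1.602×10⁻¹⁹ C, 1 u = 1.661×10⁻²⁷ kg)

v×B = (-2.86×10⁶, 0, 0) N/C.
E + v×B = (-2.86×10⁶, -88.0, 0) N/C.
F = q(E + v×B) = (3.204×10⁻¹⁹ C)·(-2.86×10⁶, -88.0, 0) = (-9.15×10⁻¹³, -2.82×10⁻¹⁷, 0) N.
|a| = |F|/m = 9.150×10⁻¹³/4.983×10⁻²⁷ ≈ 1.84×10¹⁴ m/s².

|a| ≈ 1.84×10¹⁴ m/s²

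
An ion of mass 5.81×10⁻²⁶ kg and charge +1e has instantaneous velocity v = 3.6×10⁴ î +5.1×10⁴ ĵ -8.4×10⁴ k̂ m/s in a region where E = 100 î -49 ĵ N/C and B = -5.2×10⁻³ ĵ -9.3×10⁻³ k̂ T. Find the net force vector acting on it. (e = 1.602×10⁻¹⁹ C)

F ≈ (-1.30×10⁻¹⁶, 4.58×10⁻¹⁷, -3.00×10⁻¹⁷) N

v×B = (-911, 335, -187) N/C.
E + v×B = (-811, 286, -187) N/C.
F = q(E + v×B) = (1.602×10⁻¹⁹ C)·(-811, 286, -187) = (-1.30×10⁻¹⁶, 4.58×10⁻¹⁷, -3.00×10⁻¹⁷) N.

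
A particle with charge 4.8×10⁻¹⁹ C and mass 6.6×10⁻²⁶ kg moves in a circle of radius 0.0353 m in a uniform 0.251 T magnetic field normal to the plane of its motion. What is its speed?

v ≈ 6.44×10⁴ m/s

From |q|vB = mv²/r, v = |q|Br/m.
v = (4.8×10⁻¹⁹)(0.251)(0.0353)/6.6×10⁻²⁶ ≈ 6.44×10⁴ m/s.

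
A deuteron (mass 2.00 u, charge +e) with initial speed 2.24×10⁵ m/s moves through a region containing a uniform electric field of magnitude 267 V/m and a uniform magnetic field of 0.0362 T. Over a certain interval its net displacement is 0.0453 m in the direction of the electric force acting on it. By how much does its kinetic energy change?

ΔKE ≈ 1.94×10⁻¹⁸ J

The magnetic force is always ⟂ v and does no work; only the electric force changes KE.
ΔKE = F_E · d = |q|E d = (1.602×10⁻¹⁹)(267)(0.0453) ≈ 1.94×10⁻¹⁸ J.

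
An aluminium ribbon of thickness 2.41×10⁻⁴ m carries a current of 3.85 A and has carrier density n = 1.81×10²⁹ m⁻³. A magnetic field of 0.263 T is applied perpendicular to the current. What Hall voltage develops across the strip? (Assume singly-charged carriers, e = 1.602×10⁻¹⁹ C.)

V_H = IB/(n e t).
V_H = (3.85)(0.263)/((1.81×10²⁹)(1.602×10⁻¹⁹)(2.41×10⁻⁴)) ≈ 1.45×10⁻⁷ V.

V_H ≈ 1.45×10⁻⁷ V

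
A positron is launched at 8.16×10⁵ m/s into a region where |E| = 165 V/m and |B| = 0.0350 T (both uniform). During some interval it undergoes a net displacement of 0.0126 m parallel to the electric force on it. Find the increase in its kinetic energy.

The magnetic force is always ⟂ v and does no work; only the electric force changes KE.
ΔKE = F_E · d = |q|E d = (1.602×10⁻¹⁹)(165)(0.0126) ≈ 3.33×10⁻¹⁹ J.

ΔKE ≈ 3.33×10⁻¹⁹ J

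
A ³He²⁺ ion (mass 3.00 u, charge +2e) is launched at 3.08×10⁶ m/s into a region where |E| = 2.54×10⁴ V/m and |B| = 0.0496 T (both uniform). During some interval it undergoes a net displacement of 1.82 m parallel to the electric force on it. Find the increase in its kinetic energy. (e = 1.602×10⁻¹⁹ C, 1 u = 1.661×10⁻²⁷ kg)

ΔKE ≈ 1.48×10⁻¹⁴ J

The magnetic force is always ⟂ v and does no work; only the electric force changes KE.
ΔKE = F_E · d = |q|E d = (3.204×10⁻¹⁹)(2.54×10⁴)(1.82) ≈ 1.48×10⁻¹⁴ J.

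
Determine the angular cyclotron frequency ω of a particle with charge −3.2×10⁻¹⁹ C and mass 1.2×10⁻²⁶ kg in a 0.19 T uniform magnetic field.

ω ≈ 5.1×10⁶ rad/s

ω = |q|B/m.
ω = (3.2×10⁻¹⁹)(0.19)/1.2×10⁻²⁶ ≈ 5.1×10⁶ rad/s.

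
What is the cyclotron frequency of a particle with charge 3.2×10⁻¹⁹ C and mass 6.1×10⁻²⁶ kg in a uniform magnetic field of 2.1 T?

f = |q|B/(2πm).
f = (3.2×10⁻¹⁹)(2.1)/(2π·6.1×10⁻²⁶) ≈ 1.8×10⁶ Hz.

f ≈ 1.8×10⁶ Hz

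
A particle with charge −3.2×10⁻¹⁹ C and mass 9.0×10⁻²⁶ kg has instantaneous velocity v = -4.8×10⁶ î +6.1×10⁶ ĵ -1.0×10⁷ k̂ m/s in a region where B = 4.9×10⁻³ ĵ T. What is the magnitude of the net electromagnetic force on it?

|F| ≈ 1.74×10⁻¹⁴ N

v×B = (4.90×10⁴, 0, -2.35×10⁴) N/C.
F = q v×B = (−3.2×10⁻¹⁹ C)·(4.90×10⁴, 0, -2.35×10⁴) = (-1.57×10⁻¹⁴, 0, 7.53×10⁻¹⁵) N.
|F| = 1.74×10⁻¹⁴ N.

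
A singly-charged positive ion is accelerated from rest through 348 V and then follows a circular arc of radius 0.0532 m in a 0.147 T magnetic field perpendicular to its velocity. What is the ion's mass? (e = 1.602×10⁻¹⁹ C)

Combine |q|V = ½mv² and r = mv/(|q|B): eliminate v to get m = qB²r²/(2V).
m = (1.602×10⁻¹⁹)(0.147)²(0.0532)²/(2·348) ≈ 1.41×10⁻²⁶ kg.

m ≈ 1.41×10⁻²⁶ kg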